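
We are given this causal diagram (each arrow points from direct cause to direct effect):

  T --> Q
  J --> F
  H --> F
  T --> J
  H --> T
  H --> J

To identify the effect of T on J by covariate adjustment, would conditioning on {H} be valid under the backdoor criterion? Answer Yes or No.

Backdoor paths from T to J (paths whose first edge points into T):
  P1: T <- H -> J
  P2: T <- H -> F <- J
Condition 1 (no descendant of T in the set): holds — descendants of T are {F, J, Q}; none are in {H}.
Condition 2 (every backdoor path blocked by {H}):
  P1: blocked at fork node H ∈ conditioning set.
  P2: blocked at fork node H ∈ conditioning set.
{H} satisfies the backdoor criterion.

Yes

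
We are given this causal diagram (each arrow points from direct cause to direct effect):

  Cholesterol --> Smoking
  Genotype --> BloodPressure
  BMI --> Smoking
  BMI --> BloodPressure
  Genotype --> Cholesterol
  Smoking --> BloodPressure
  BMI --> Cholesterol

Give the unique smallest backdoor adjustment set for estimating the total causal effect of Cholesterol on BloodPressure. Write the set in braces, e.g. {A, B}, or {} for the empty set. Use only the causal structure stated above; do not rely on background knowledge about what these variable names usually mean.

Variables eligible for adjustment (non-descendants of Cholesterol, excluding Cholesterol and BloodPressure): {BMI, Genotype}.
Backdoor paths from Cholesterol to BloodPressure:
  P1: Cholesterol <- Genotype -> BloodPressure
  P2: Cholesterol <- BMI -> Smoking -> BloodPressure
  P3: Cholesterol <- BMI -> BloodPressure
The empty set is not sufficient: P1 (Cholesterol <- Genotype -> BloodPressure) has no collider blocking it and no conditioned non-collider, so it is open.
Try {BMI, Genotype}:
  P1: blocked at fork node Genotype ∈ conditioning set.
  P2: blocked at fork node BMI ∈ conditioning set.
  P3: blocked at fork node BMI ∈ conditioning set.
{BMI, Genotype} contains no descendant of Cholesterol and blocks every backdoor path.
Every element of {BMI, Genotype} is needed (dropping BMI leaves P2 open; dropping Genotype leaves P1 open), so no proper subset is valid.
Among all size-2 subsets of the eligible variables, only {BMI, Genotype} blocks every backdoor path, so it is the unique smallest valid adjustment set.

{BMI, Genotype}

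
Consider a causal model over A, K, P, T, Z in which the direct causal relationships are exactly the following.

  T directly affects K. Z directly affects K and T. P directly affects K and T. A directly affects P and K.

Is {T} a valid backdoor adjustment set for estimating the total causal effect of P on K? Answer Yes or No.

No

Backdoor paths from P to K (paths whose first edge points into P):
  P1: P <- A -> K
Condition 1 (no descendant of P in the set): FAILS — T is a descendant of P.
Condition 2 (every backdoor path blocked by {T}):
  P1: open — no interior node is in the conditioning set.
{T} does not satisfy the backdoor criterion.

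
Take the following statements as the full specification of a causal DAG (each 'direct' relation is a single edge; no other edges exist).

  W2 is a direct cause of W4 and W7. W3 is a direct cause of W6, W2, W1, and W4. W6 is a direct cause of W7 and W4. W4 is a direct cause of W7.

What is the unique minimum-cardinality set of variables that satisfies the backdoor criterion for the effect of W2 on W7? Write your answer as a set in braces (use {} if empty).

Variables eligible for adjustment (non-descendants of W2, excluding W2 and W7): {W1, W3, W6}.
Backdoor paths from W2 to W7:
  P1: W2 <- W3 -> W6 -> W4 -> W7
  P2: W2 <- W3 -> W6 -> W7
  P3: W2 <- W3 -> W4 <- W6 -> W7
  P4: W2 <- W3 -> W4 -> W7
The empty set is not sufficient: P1 (W2 <- W3 -> W6 -> W4 -> W7) has no collider blocking it and no conditioned non-collider, so it is open.
Try {W3}:
  P1: blocked at fork node W3 ∈ conditioning set.
  P2: blocked at fork node W3 ∈ conditioning set.
  P3: blocked at fork node W3 ∈ conditioning set.
  P4: blocked at fork node W3 ∈ conditioning set.
{W3} contains no descendant of W2 and blocks every backdoor path.
No other singleton works — e.g. {W6} leaves P4 open — so {W3} is the unique smallest valid adjustment set.

{W3}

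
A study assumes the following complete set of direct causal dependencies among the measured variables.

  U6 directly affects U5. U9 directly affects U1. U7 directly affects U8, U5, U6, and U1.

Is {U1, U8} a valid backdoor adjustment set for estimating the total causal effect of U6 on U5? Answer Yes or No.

Backdoor paths from U6 to U5 (paths whose first edge points into U6):
  P1: U6 <- U7 -> U5
Condition 1 (no descendant of U6 in the set): holds — descendants of U6 are {U5}; none are in {U1, U8}.
Condition 2 (every backdoor path blocked by {U1, U8}):
  P1: open — no interior node is in the conditioning set.
{U1, U8} does not satisfy the backdoor criterion.

No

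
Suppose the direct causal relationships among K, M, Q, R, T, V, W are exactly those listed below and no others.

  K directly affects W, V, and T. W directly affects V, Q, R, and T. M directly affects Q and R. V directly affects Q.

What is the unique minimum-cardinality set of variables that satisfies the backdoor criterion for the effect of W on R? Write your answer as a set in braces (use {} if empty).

{}

Variables eligible for adjustment (non-descendants of W, excluding W and R): {K, M}.
Backdoor paths from W to R:
  P1: W <- K -> V -> Q <- M -> R
Each backdoor path contains an unconditioned collider, so every path is already blocked with the empty conditioning set:
  P1: blocked at collider Q (neither it nor any descendant is in the conditioning set).
The empty set is therefore the unique smallest valid set.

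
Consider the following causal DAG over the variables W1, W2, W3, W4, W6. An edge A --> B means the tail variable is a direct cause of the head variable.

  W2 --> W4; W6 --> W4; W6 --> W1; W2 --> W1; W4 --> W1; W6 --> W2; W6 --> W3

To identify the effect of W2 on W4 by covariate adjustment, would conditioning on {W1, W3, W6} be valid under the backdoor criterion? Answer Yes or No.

Backdoor paths from W2 to W4 (paths whose first edge points into W2):
  P1: W2 <- W6 -> W4
  P2: W2 <- W6 -> W1 <- W4
Condition 1 (no descendant of W2 in the set): FAILS — W1 is a descendant of W2.
Condition 2 (every backdoor path blocked by {W1, W3, W6}):
  P1: blocked at fork node W6 ∈ conditioning set.
  P2: blocked at fork node W6 ∈ conditioning set.
{W1, W3, W6} does not satisfy the backdoor criterion.

No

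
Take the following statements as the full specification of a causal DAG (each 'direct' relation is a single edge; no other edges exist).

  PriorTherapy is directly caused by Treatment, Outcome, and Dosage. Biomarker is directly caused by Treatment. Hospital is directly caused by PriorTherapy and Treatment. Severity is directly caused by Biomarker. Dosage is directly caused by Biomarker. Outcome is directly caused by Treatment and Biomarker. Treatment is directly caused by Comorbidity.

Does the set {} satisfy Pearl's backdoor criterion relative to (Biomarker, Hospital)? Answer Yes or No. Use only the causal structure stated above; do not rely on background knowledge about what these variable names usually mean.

No

Backdoor paths from Biomarker to Hospital (paths whose first edge points into Biomarker):
  P1: Biomarker <- Treatment -> Outcome -> PriorTherapy -> Hospital
  P2: Biomarker <- Treatment -> PriorTherapy -> Hospital
  P3: Biomarker <- Treatment -> Hospital
Condition 1 (no descendant of Biomarker in the set): holds — descendants of Biomarker are {Dosage, Hospital, Outcome, PriorTherapy, Severity}; none are in {}.
Condition 2 (every backdoor path blocked by {}):
  P1: open — no interior node is in the conditioning set.
  P2: open — no interior node is in the conditioning set.
  P3: open — no interior node is in the conditioning set.
{} does not satisfy the backdoor criterion.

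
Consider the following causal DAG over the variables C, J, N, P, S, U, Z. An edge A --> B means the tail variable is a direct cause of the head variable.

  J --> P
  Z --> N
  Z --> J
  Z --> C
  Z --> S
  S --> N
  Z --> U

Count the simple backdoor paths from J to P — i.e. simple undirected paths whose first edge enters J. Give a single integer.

0

A backdoor path from J to P is any simple undirected path whose first edge points into J (i.e. leaves J via a parent).
Parents of J: {Z}.
No simple path from any parent of J reaches P without revisiting J, so there are no backdoor paths.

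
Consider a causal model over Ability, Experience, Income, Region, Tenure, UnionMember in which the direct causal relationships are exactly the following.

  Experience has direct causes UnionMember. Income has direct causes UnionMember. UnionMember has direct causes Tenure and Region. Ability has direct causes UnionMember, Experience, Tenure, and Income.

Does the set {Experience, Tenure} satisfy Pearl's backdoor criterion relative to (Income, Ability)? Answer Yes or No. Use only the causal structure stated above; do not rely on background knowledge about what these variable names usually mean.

Backdoor paths from Income to Ability (paths whose first edge points into Income):
  P1: Income <- UnionMember <- Tenure -> Ability
  P2: Income <- UnionMember -> Experience -> Ability
  P3: Income <- UnionMember -> Ability
Condition 1 (no descendant of Income in the set): holds — descendants of Income are {Ability}; none are in {Experience, Tenure}.
Condition 2 (every backdoor path blocked by {Experience, Tenure}):
  P1: blocked at fork node Tenure ∈ conditioning set.
  P2: blocked at chain node Experience ∈ conditioning set.
  P3: open — no interior node is in the conditioning set.
{Experience, Tenure} does not satisfy the backdoor criterion.

No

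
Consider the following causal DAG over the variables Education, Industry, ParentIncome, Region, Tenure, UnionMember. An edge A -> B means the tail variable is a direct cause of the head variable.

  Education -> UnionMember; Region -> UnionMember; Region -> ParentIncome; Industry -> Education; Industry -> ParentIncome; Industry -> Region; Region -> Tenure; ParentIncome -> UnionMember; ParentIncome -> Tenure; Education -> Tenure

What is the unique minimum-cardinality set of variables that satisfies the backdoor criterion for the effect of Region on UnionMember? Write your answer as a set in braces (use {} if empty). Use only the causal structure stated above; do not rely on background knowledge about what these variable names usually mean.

Variables eligible for adjustment (non-descendants of Region, excluding Region and UnionMember): {Education, Industry}.
Backdoor paths from Region to UnionMember:
  P1: Region <- Industry -> Education -> UnionMember
  P2: Region <- Industry -> Education -> Tenure <- ParentIncome -> UnionMember
  P3: Region <- Industry -> ParentIncome -> UnionMember
  P4: Region <- Industry -> ParentIncome -> Tenure <- Education -> UnionMember
The empty set is not sufficient: P1 (Region <- Industry -> Education -> UnionMember) has no collider blocking it and no conditioned non-collider, so it is open.
Try {Industry}:
  P1: blocked at fork node Industry ∈ conditioning set.
  P2: blocked at fork node Industry ∈ conditioning set.
  P3: blocked at fork node Industry ∈ conditioning set.
  P4: blocked at fork node Industry ∈ conditioning set.
{Industry} contains no descendant of Region and blocks every backdoor path.
No other singleton works — e.g. {Education} leaves P3 open — so {Industry} is the unique smallest valid adjustment set.

{Industry}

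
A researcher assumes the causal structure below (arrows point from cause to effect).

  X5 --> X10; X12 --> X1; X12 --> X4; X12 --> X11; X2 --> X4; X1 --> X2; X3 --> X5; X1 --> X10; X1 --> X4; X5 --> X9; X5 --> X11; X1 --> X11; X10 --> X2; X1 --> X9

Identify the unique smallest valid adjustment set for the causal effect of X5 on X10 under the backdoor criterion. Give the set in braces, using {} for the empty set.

{}

Variables eligible for adjustment (non-descendants of X5, excluding X5 and X10): {X1, X12, X3}.
Backdoor paths from X5 to X10:
  (none)
With no backdoor paths the empty set already satisfies the criterion, and it is trivially minimal.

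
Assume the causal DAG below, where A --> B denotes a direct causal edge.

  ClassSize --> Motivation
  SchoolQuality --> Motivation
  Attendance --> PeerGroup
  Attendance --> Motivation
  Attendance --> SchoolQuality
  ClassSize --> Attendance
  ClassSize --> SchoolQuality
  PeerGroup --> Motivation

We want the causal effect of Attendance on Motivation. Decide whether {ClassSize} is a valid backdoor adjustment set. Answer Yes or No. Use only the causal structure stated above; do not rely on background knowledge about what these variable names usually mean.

Backdoor paths from Attendance to Motivation (paths whose first edge points into Attendance):
  P1: Attendance <- ClassSize -> SchoolQuality -> Motivation
  P2: Attendance <- ClassSize -> Motivation
Condition 1 (no descendant of Attendance in the set): holds — descendants of Attendance are {Motivation, PeerGroup, SchoolQuality}; none are in {ClassSize}.
Condition 2 (every backdoor path blocked by {ClassSize}):
  P1: blocked at fork node ClassSize ∈ conditioning set.
  P2: blocked at fork node ClassSize ∈ conditioning set.
{ClassSize} satisfies the backdoor criterion.

Yes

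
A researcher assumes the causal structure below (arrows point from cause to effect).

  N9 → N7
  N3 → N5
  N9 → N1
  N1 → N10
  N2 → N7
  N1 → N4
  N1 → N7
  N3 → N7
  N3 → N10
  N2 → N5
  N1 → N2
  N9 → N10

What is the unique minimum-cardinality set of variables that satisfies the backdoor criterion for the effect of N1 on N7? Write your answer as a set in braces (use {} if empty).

Variables eligible for adjustment (non-descendants of N1, excluding N1 and N7): {N3, N9}.
Backdoor paths from N1 to N7:
  P1: N1 <- N9 -> N7
  P2: N1 <- N9 -> N10 <- N3 -> N7
  P3: N1 <- N9 -> N10 <- N3 -> N5 <- N2 -> N7
The empty set is not sufficient: P1 (N1 <- N9 -> N7) has no collider blocking it and no conditioned non-collider, so it is open.
Try {N9}:
  P1: blocked at fork node N9 ∈ conditioning set.
  P2: blocked at fork node N9 ∈ conditioning set.
  P3: blocked at fork node N9 ∈ conditioning set.
{N9} contains no descendant of N1 and blocks every backdoor path.
No other singleton works — e.g. {N3} leaves P1 open — so {N9} is the unique smallest valid adjustment set.

{N9}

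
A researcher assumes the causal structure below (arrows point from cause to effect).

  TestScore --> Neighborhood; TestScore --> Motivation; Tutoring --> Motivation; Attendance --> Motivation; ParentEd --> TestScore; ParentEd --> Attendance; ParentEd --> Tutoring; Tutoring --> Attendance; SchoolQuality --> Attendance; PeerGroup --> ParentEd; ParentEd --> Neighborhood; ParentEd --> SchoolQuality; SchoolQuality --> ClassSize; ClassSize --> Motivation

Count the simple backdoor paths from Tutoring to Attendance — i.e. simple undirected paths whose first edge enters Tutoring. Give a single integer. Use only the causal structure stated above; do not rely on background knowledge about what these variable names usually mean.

7

A backdoor path from Tutoring to Attendance is any simple undirected path whose first edge points into Tutoring (i.e. leaves Tutoring via a parent).
Parents of Tutoring: {ParentEd}.
Enumerating:
  P1: Tutoring <- ParentEd -> TestScore -> Motivation <- Attendance
  P2: Tutoring <- ParentEd -> TestScore -> Motivation <- ClassSize <- SchoolQuality -> Attendance
  P3: Tutoring <- ParentEd -> SchoolQuality -> Attendance
  P4: Tutoring <- ParentEd -> SchoolQuality -> ClassSize -> Motivation <- Attendance
  P5: Tutoring <- ParentEd -> Attendance
  P6: Tutoring <- ParentEd -> Neighborhood <- TestScore -> Motivation <- Attendance
  P7: Tutoring <- ParentEd -> Neighborhood <- TestScore -> Motivation <- ClassSize <- SchoolQuality -> Attendance
That exhausts the simple backdoor paths. Count: 7.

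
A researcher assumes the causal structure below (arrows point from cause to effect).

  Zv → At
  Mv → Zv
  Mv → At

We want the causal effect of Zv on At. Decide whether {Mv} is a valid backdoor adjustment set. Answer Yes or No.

Backdoor paths from Zv to At (paths whose first edge points into Zv):
  P1: Zv <- Mv -> At
Condition 1 (no descendant of Zv in the set): holds — descendants of Zv are {At}; none are in {Mv}.
Condition 2 (every backdoor path blocked by {Mv}):
  P1: blocked at fork node Mv ∈ conditioning set.
{Mv} satisfies the backdoor criterion.

Yes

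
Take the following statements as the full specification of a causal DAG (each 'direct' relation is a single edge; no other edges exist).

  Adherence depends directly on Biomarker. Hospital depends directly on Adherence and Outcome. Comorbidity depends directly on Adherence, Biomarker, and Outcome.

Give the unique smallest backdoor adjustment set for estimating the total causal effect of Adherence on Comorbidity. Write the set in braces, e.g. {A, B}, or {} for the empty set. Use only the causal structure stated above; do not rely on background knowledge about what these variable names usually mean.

Variables eligible for adjustment (non-descendants of Adherence, excluding Adherence and Comorbidity): {Biomarker, Outcome}.
Backdoor paths from Adherence to Comorbidity:
  P1: Adherence <- Biomarker -> Comorbidity
The empty set is not sufficient: P1 (Adherence <- Biomarker -> Comorbidity) has no collider blocking it and no conditioned non-collider, so it is open.
Try {Biomarker}:
  P1: blocked at fork node Biomarker ∈ conditioning set.
{Biomarker} contains no descendant of Adherence and blocks every backdoor path.
No other singleton works — e.g. {Outcome} leaves P1 open — so {Biomarker} is the unique smallest valid adjustment set.

{Biomarker}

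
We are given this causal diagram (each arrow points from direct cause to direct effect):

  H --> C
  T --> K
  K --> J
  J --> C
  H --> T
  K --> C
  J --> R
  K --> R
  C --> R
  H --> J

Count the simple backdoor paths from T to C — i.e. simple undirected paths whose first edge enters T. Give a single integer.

A backdoor path from T to C is any simple undirected path whose first edge points into T (i.e. leaves T via a parent).
Parents of T: {H}.
Enumerating:
  P1: T <- H -> J <- K -> C
  P2: T <- H -> J <- K -> R <- C
  P3: T <- H -> J -> C
  P4: T <- H -> J -> R <- K -> C
  P5: T <- H -> J -> R <- C
  P6: T <- H -> C
That exhausts the simple backdoor paths. Count: 6.

6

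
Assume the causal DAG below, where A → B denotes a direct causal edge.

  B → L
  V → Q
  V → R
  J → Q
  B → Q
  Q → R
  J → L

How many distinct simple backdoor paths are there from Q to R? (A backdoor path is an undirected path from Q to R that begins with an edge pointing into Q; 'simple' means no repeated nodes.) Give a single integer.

A backdoor path from Q to R is any simple undirected path whose first edge points into Q (i.e. leaves Q via a parent).
Parents of Q: {B, J, V}.
Enumerating:
  P1: Q <- V -> R
That exhausts the simple backdoor paths. Count: 1.

1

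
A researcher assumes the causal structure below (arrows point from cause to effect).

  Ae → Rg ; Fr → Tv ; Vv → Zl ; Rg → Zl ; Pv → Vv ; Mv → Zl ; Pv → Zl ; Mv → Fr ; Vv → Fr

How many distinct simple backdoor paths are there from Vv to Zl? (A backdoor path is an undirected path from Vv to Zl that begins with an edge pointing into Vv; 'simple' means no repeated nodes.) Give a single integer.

1

A backdoor path from Vv to Zl is any simple undirected path whose first edge points into Vv (i.e. leaves Vv via a parent).
Parents of Vv: {Pv}.
Enumerating:
  P1: Vv <- Pv -> Zl
That exhausts the simple backdoor paths. Count: 1.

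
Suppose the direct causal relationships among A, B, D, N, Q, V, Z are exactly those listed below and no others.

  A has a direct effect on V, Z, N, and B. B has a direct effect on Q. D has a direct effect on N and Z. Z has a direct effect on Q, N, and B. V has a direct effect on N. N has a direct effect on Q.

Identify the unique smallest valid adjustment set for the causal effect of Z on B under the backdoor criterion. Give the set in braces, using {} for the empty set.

{A}

Variables eligible for adjustment (non-descendants of Z, excluding Z and B): {A, D, V}.
Backdoor paths from Z to B:
  P1: Z <- D -> N <- A -> B
  P2: Z <- D -> N <- V <- A -> B
  P3: Z <- D -> N -> Q <- B
  P4: Z <- A -> B
  P5: Z <- A -> V -> N -> Q <- B
  P6: Z <- A -> N -> Q <- B
The empty set is not sufficient: P4 (Z <- A -> B) has no collider blocking it and no conditioned non-collider, so it is open.
Try {A}:
  P1: blocked at collider N (neither it nor any descendant is in the conditioning set).
  P2: blocked at collider N (neither it nor any descendant is in the conditioning set).
  P3: blocked at collider Q (neither it nor any descendant is in the conditioning set).
  P4: blocked at fork node A ∈ conditioning set.
  P5: blocked at fork node A ∈ conditioning set.
  P6: blocked at fork node A ∈ conditioning set.
{A} contains no descendant of Z and blocks every backdoor path.
No other singleton works — e.g. {D} leaves P4 open — so {A} is the unique smallest valid adjustment set.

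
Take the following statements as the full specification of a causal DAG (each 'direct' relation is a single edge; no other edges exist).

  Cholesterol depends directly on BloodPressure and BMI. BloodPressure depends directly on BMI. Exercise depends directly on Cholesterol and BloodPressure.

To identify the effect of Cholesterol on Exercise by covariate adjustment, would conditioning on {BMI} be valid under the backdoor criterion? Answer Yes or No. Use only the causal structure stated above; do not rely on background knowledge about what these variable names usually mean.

Backdoor paths from Cholesterol to Exercise (paths whose first edge points into Cholesterol):
  P1: Cholesterol <- BMI -> BloodPressure -> Exercise
  P2: Cholesterol <- BloodPressure -> Exercise
Condition 1 (no descendant of Cholesterol in the set): holds — descendants of Cholesterol are {Exercise}; none are in {BMI}.
Condition 2 (every backdoor path blocked by {BMI}):
  P1: blocked at fork node BMI ∈ conditioning set.
  P2: open — no interior node is in the conditioning set.
{BMI} does not satisfy the backdoor criterion.

No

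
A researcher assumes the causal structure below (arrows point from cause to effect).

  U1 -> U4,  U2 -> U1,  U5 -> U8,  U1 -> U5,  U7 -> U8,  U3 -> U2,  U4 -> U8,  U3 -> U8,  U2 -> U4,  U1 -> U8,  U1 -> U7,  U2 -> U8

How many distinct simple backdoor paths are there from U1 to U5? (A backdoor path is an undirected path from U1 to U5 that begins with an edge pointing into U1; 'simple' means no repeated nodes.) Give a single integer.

A backdoor path from U1 to U5 is any simple undirected path whose first edge points into U1 (i.e. leaves U1 via a parent).
Parents of U1: {U2}.
Enumerating:
  P1: U1 <- U2 <- U3 -> U8 <- U5
  P2: U1 <- U2 -> U4 -> U8 <- U5
  P3: U1 <- U2 -> U8 <- U5
That exhausts the simple backdoor paths. Count: 3.

3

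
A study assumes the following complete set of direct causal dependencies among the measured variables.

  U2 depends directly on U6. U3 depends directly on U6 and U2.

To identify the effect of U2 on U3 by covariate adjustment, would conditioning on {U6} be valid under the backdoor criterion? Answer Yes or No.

Backdoor paths from U2 to U3 (paths whose first edge points into U2):
  P1: U2 <- U6 -> U3
Condition 1 (no descendant of U2 in the set): holds — descendants of U2 are {U3}; none are in {U6}.
Condition 2 (every backdoor path blocked by {U6}):
  P1: blocked at fork node U6 ∈ conditioning set.
{U6} satisfies the backdoor criterion.

Yes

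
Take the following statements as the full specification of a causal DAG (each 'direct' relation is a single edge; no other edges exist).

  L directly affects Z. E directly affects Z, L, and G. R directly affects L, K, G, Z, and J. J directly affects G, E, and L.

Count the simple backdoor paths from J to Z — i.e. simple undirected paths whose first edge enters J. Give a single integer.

A backdoor path from J to Z is any simple undirected path whose first edge points into J (i.e. leaves J via a parent).
Parents of J: {R}.
Enumerating:
  P1: J <- R -> G <- E -> L -> Z
  P2: J <- R -> G <- E -> Z
  P3: J <- R -> L <- E -> Z
  P4: J <- R -> L -> Z
  P5: J <- R -> Z
That exhausts the simple backdoor paths. Count: 5.

5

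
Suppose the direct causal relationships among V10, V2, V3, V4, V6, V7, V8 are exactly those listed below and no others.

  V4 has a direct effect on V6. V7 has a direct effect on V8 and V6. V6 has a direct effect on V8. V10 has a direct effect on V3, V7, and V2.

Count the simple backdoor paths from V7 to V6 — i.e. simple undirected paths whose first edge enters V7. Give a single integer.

A backdoor path from V7 to V6 is any simple undirected path whose first edge points into V7 (i.e. leaves V7 via a parent).
Parents of V7: {V10}.
No simple path from any parent of V7 reaches V6 without revisiting V7, so there are no backdoor paths.

0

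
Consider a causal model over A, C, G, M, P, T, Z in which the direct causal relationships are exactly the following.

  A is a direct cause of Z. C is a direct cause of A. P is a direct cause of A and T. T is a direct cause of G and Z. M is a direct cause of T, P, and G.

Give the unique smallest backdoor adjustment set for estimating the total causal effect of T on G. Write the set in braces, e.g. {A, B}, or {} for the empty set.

Variables eligible for adjustment (non-descendants of T, excluding T and G): {A, C, M, P}.
Backdoor paths from T to G:
  P1: T <- M -> G
  P2: T <- P <- M -> G
The empty set is not sufficient: P1 (T <- M -> G) has no collider blocking it and no conditioned non-collider, so it is open.
Try {M}:
  P1: blocked at fork node M ∈ conditioning set.
  P2: blocked at fork node M ∈ conditioning set.
{M} contains no descendant of T and blocks every backdoor path.
No other singleton works — e.g. {P} leaves P1 open — so {M} is the unique smallest valid adjustment set.

{M}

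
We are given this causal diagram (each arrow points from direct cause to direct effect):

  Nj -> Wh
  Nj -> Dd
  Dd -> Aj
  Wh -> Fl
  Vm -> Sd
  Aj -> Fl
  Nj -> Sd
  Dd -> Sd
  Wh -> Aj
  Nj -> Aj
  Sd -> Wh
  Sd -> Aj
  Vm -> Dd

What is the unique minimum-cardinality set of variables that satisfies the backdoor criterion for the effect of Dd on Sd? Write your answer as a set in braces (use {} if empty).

{Nj, Vm}

Variables eligible for adjustment (non-descendants of Dd, excluding Dd and Sd): {Nj, Vm}.
Backdoor paths from Dd to Sd:
  P1: Dd <- Nj -> Sd
  P2: Dd <- Nj -> Wh <- Sd
  P3: Dd <- Nj -> Wh -> Aj <- Sd
  P4: Dd <- Nj -> Wh -> Fl <- Aj <- Sd
  P5: Dd <- Nj -> Aj <- Sd
  P6: Dd <- Nj -> Aj <- Wh <- Sd
  P7: Dd <- Nj -> Aj -> Fl <- Wh <- Sd
  P8: Dd <- Vm -> Sd
The empty set is not sufficient: P1 (Dd <- Nj -> Sd) has no collider blocking it and no conditioned non-collider, so it is open.
Try {Nj, Vm}:
  P1: blocked at fork node Nj ∈ conditioning set.
  P2: blocked at fork node Nj ∈ conditioning set.
  P3: blocked at fork node Nj ∈ conditioning set.
  P4: blocked at fork node Nj ∈ conditioning set.
  P5: blocked at fork node Nj ∈ conditioning set.
  P6: blocked at fork node Nj ∈ conditioning set.
  P7: blocked at fork node Nj ∈ conditioning set.
  P8: blocked at fork node Vm ∈ conditioning set.
{Nj, Vm} contains no descendant of Dd and blocks every backdoor path.
Every element of {Nj, Vm} is needed (dropping Nj leaves P1 open; dropping Vm leaves P8 open), so no proper subset is valid.
Among all size-2 subsets of the eligible variables, only {Nj, Vm} blocks every backdoor path, so it is the unique smallest valid adjustment set.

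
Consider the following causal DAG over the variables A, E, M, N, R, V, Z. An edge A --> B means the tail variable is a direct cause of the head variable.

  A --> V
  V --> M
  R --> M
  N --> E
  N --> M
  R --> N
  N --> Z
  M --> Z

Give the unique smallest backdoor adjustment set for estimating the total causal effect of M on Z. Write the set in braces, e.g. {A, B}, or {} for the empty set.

{N}

Variables eligible for adjustment (non-descendants of M, excluding M and Z): {A, E, N, R, V}.
Backdoor paths from M to Z:
  P1: M <- R -> N -> Z
  P2: M <- N -> Z
The empty set is not sufficient: P1 (M <- R -> N -> Z) has no collider blocking it and no conditioned non-collider, so it is open.
Try {N}:
  P1: blocked at chain node N ∈ conditioning set.
  P2: blocked at fork node N ∈ conditioning set.
{N} contains no descendant of M and blocks every backdoor path.
No other singleton works — e.g. {A} leaves P1 open — so {N} is the unique smallest valid adjustment set.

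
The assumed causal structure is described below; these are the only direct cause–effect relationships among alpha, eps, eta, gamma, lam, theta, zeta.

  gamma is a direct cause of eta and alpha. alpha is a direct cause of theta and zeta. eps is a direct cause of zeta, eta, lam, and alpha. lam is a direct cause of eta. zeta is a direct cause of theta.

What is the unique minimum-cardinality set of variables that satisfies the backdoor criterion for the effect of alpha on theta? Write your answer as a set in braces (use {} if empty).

{eps}

Variables eligible for adjustment (non-descendants of alpha, excluding alpha and theta): {eps, eta, gamma, lam}.
Backdoor paths from alpha to theta:
  P1: alpha <- gamma -> eta <- eps -> zeta -> theta
  P2: alpha <- gamma -> eta <- lam <- eps -> zeta -> theta
  P3: alpha <- eps -> zeta -> theta
The empty set is not sufficient: P3 (alpha <- eps -> zeta -> theta) has no collider blocking it and no conditioned non-collider, so it is open.
Try {eps}:
  P1: blocked at collider eta (neither it nor any descendant is in the conditioning set).
  P2: blocked at collider eta (neither it nor any descendant is in the conditioning set).
  P3: blocked at fork node eps ∈ conditioning set.
{eps} contains no descendant of alpha and blocks every backdoor path.
No other singleton works — e.g. {gamma} leaves P3 open — so {eps} is the unique smallest valid adjustment set.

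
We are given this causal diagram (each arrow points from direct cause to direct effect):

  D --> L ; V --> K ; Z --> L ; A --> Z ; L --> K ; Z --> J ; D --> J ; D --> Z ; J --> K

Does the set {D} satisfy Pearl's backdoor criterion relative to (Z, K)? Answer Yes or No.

Backdoor paths from Z to K (paths whose first edge points into Z):
  P1: Z <- D -> J -> K
  P2: Z <- D -> L -> K
Condition 1 (no descendant of Z in the set): holds — descendants of Z are {J, K, L}; none are in {D}.
Condition 2 (every backdoor path blocked by {D}):
  P1: blocked at fork node D ∈ conditioning set.
  P2: blocked at fork node D ∈ conditioning set.
{D} satisfies the backdoor criterion.

Yes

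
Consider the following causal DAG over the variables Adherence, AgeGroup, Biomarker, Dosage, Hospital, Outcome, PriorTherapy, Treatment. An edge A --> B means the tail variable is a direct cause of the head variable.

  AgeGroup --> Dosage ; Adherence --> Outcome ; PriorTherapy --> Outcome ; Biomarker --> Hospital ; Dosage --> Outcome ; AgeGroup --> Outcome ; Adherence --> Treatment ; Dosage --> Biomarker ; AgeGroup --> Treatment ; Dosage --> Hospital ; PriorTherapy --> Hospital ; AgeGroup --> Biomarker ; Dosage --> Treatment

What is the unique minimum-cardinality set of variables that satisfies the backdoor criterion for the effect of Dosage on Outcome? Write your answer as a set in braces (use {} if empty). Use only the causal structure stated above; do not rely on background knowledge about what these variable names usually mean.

Variables eligible for adjustment (non-descendants of Dosage, excluding Dosage and Outcome): {Adherence, AgeGroup, PriorTherapy}.
Backdoor paths from Dosage to Outcome:
  P1: Dosage <- AgeGroup -> Treatment <- Adherence -> Outcome
  P2: Dosage <- AgeGroup -> Biomarker -> Hospital <- PriorTherapy -> Outcome
  P3: Dosage <- AgeGroup -> Outcome
The empty set is not sufficient: P3 (Dosage <- AgeGroup -> Outcome) has no collider blocking it and no conditioned non-collider, so it is open.
Try {AgeGroup}:
  P1: blocked at fork node AgeGroup ∈ conditioning set.
  P2: blocked at fork node AgeGroup ∈ conditioning set.
  P3: blocked at fork node AgeGroup ∈ conditioning set.
{AgeGroup} contains no descendant of Dosage and blocks every backdoor path.
No other singleton works — e.g. {PriorTherapy} leaves P3 open — so {AgeGroup} is the unique smallest valid adjustment set.

{AgeGroup}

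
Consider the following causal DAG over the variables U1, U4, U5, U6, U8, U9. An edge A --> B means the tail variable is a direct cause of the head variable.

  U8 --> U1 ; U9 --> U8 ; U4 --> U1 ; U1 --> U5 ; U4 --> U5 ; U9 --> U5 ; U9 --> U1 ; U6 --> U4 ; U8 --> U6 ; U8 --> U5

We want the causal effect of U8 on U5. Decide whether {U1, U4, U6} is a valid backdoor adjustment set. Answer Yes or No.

Backdoor paths from U8 to U5 (paths whose first edge points into U8):
  P1: U8 <- U9 -> U1 <- U4 -> U5
  P2: U8 <- U9 -> U1 -> U5
  P3: U8 <- U9 -> U5
Condition 1 (no descendant of U8 in the set): FAILS — U1, U4, and U6 are descendants of U8.
Condition 2 (every backdoor path blocked by {U1, U4, U6}):
  P1: blocked at fork node U4 ∈ conditioning set.
  P2: blocked at chain node U1 ∈ conditioning set.
  P3: open — no interior node is in the conditioning set.
{U1, U4, U6} does not satisfy the backdoor criterion.

No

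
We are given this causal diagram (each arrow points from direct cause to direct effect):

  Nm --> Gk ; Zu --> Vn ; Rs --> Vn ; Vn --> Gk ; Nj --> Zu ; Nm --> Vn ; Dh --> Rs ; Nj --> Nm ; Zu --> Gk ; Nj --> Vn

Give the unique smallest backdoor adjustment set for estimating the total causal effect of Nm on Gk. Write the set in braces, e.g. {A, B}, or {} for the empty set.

Variables eligible for adjustment (non-descendants of Nm, excluding Nm and Gk): {Dh, Nj, Rs, Zu}.
Backdoor paths from Nm to Gk:
  P1: Nm <- Nj -> Zu -> Vn -> Gk
  P2: Nm <- Nj -> Zu -> Gk
  P3: Nm <- Nj -> Vn <- Zu -> Gk
  P4: Nm <- Nj -> Vn -> Gk
The empty set is not sufficient: P1 (Nm <- Nj -> Zu -> Vn -> Gk) has no collider blocking it and no conditioned non-collider, so it is open.
Try {Nj}:
  P1: blocked at fork node Nj ∈ conditioning set.
  P2: blocked at fork node Nj ∈ conditioning set.
  P3: blocked at fork node Nj ∈ conditioning set.
  P4: blocked at fork node Nj ∈ conditioning set.
{Nj} contains no descendant of Nm and blocks every backdoor path.
No other singleton works — e.g. {Dh} leaves P1 open — so {Nj} is the unique smallest valid adjustment set.

{Nj}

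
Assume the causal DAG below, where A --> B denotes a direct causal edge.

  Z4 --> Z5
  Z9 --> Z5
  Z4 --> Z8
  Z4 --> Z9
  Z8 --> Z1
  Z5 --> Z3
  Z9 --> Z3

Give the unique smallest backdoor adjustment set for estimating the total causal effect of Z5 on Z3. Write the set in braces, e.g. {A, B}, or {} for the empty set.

Variables eligible for adjustment (non-descendants of Z5, excluding Z5 and Z3): {Z1, Z4, Z8, Z9}.
Backdoor paths from Z5 to Z3:
  P1: Z5 <- Z4 -> Z9 -> Z3
  P2: Z5 <- Z9 -> Z3
The empty set is not sufficient: P1 (Z5 <- Z4 -> Z9 -> Z3) has no collider blocking it and no conditioned non-collider, so it is open.
Try {Z9}:
  P1: blocked at chain node Z9 ∈ conditioning set.
  P2: blocked at fork node Z9 ∈ conditioning set.
{Z9} contains no descendant of Z5 and blocks every backdoor path.
No other singleton works — e.g. {Z4} leaves P2 open — so {Z9} is the unique smallest valid adjustment set.

{Z9}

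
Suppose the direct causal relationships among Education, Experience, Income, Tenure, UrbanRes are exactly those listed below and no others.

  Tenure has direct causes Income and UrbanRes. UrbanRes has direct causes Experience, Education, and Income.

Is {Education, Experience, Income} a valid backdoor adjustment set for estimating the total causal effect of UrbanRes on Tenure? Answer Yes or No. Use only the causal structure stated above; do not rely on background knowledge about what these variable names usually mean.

Backdoor paths from UrbanRes to Tenure (paths whose first edge points into UrbanRes):
  P1: UrbanRes <- Income -> Tenure
Condition 1 (no descendant of UrbanRes in the set): holds — descendants of UrbanRes are {Tenure}; none are in {Education, Experience, Income}.
Condition 2 (every backdoor path blocked by {Education, Experience, Income}):
  P1: blocked at fork node Income ∈ conditioning set.
{Education, Experience, Income} satisfies the backdoor criterion.

Yes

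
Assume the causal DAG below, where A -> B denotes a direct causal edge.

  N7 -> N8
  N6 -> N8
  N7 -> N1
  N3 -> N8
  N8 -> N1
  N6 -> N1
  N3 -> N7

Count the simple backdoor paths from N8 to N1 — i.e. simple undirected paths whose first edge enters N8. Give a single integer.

A backdoor path from N8 to N1 is any simple undirected path whose first edge points into N8 (i.e. leaves N8 via a parent).
Parents of N8: {N3, N6, N7}.
Enumerating:
  P1: N8 <- N3 -> N7 -> N1
  P2: N8 <- N6 -> N1
  P3: N8 <- N7 -> N1
That exhausts the simple backdoor paths. Count: 3.

3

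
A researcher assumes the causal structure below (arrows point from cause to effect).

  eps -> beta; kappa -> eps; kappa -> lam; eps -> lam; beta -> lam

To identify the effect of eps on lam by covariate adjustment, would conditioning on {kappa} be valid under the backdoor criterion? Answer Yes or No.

Backdoor paths from eps to lam (paths whose first edge points into eps):
  P1: eps <- kappa -> lam
Condition 1 (no descendant of eps in the set): holds — descendants of eps are {beta, lam}; none are in {kappa}.
Condition 2 (every backdoor path blocked by {kappa}):
  P1: blocked at fork node kappa ∈ conditioning set.
{kappa} satisfies the backdoor criterion.

Yes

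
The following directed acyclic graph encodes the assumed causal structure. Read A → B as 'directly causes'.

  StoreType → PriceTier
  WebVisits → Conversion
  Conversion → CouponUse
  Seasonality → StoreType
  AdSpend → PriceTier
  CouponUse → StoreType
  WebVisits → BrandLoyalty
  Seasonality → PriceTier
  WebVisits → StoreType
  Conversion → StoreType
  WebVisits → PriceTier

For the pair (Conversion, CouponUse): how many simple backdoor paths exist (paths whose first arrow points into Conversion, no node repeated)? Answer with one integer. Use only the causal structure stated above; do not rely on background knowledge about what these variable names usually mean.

3

A backdoor path from Conversion to CouponUse is any simple undirected path whose first edge points into Conversion (i.e. leaves Conversion via a parent).
Parents of Conversion: {WebVisits}.
Enumerating:
  P1: Conversion <- WebVisits -> StoreType <- CouponUse
  P2: Conversion <- WebVisits -> PriceTier <- Seasonality -> StoreType <- CouponUse
  P3: Conversion <- WebVisits -> PriceTier <- StoreType <- CouponUse
That exhausts the simple backdoor paths. Count: 3.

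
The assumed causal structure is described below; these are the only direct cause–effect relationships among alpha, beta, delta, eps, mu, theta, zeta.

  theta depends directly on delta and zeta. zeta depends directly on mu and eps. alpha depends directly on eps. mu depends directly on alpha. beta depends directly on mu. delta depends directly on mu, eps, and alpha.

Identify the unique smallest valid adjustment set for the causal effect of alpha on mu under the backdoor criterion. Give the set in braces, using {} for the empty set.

Variables eligible for adjustment (non-descendants of alpha, excluding alpha and mu): {eps}.
Backdoor paths from alpha to mu:
  P1: alpha <- eps -> zeta <- mu
  P2: alpha <- eps -> zeta -> theta <- delta <- mu
  P3: alpha <- eps -> delta <- mu
  P4: alpha <- eps -> delta -> theta <- zeta <- mu
Each backdoor path contains an unconditioned collider, so every path is already blocked with the empty conditioning set:
  P1: blocked at collider zeta (neither it nor any descendant is in the conditioning set).
  P2: blocked at collider theta (neither it nor any descendant is in the conditioning set).
  P3: blocked at collider delta (neither it nor any descendant is in the conditioning set).
  P4: blocked at collider theta (neither it nor any descendant is in the conditioning set).
The empty set is therefore the unique smallest valid set.

{}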